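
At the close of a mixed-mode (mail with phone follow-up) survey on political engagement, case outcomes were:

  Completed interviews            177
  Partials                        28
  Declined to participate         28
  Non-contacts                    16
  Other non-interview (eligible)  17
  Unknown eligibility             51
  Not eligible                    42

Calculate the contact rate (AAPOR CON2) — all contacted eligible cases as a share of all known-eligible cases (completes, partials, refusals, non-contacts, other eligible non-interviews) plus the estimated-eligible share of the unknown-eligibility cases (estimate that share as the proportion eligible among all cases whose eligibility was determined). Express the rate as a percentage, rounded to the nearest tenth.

Num → 177 + 28 + 28 + 17 = 250
Known eligible → 177 + 28 + 28 + 16 + 17 = 266
e = 266 / (266 + 42) = 266 / 308 = 0.8636
Estimated eligible among unknowns → 0.8636 × 51 = 44.04
Base → 266 + 44.04 = 310.04
CON2 = 250 / 310.04 = 0.8063

80.6%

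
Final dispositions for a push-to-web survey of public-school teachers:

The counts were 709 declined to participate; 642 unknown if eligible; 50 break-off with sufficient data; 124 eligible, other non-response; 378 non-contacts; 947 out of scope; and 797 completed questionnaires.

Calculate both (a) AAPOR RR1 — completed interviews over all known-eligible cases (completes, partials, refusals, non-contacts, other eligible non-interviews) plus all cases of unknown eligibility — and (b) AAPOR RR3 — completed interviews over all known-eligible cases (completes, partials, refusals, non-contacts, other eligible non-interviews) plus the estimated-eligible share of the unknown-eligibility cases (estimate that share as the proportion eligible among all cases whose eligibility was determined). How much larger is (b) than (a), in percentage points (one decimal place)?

2.4

Numerator: 797
Denom: 797 + 50 + 709 + 378 + 124 + 642 = 2700
RR1 = 797 / 2700 = 0.2952
Known eligible: 797 + 50 + 709 + 378 + 124 = 2058
e = 2058 / (2058 + 947) = 2058 / 3005 = 0.6849
e × U: 0.6849 × 642 = 439.71
Denom: 2058 + 439.71 = 2497.71
RR3 = 797 / 2497.71 = 0.3191
Difference = 31.91 − 29.52 = 2.39 percentage points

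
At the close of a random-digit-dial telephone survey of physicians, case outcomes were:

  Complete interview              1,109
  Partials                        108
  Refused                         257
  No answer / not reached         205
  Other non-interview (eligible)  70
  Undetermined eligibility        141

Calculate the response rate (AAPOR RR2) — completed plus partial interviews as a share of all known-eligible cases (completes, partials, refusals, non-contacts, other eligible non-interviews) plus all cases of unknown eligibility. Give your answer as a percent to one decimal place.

64.4%

Top → 1109 + 108 = 1217
Denom → 1109 + 108 + 257 + 205 + 70 + 141 = 1890
RR2 = 1217 / 1890 = 0.6439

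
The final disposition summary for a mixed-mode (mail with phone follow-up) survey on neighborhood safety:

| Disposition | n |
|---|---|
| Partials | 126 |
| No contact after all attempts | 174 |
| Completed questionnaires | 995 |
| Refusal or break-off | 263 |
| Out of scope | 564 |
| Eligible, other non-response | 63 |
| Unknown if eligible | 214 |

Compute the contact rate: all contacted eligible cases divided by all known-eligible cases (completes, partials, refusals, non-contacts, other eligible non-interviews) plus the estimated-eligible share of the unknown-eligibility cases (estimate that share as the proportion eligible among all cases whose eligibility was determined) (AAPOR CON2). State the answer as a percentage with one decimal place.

81.3%

Top → 995 + 126 + 263 + 63 = 1447
Known eligible → 995 + 126 + 263 + 174 + 63 = 1621
e = 1621 / (1621 + 564) = 1621 / 2185 = 0.7419
Eligible share of unknowns → 0.7419 × 214 = 158.77
Denominator → 1621 + 158.77 = 1779.77
CON2 = 1447 / 1779.77 = 0.8130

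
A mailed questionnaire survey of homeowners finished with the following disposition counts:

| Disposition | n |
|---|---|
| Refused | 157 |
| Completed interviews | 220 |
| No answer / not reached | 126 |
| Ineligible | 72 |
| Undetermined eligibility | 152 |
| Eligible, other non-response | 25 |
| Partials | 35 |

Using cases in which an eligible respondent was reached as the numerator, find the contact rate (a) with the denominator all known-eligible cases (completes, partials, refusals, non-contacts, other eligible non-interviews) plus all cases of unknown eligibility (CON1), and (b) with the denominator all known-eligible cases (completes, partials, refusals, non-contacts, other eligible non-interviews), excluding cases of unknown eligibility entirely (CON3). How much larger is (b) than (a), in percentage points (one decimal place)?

16.5

Numerator: 220 + 35 + 157 + 25 = 437
Denominator: 220 + 35 + 157 + 126 + 25 + 152 = 715
CON1 = 437 / 715 = 0.6112
Denominator: 220 + 35 + 157 + 126 + 25 = 563
CON3 = 437 / 563 = 0.7762
Difference = 77.62 − 61.12 = 16.50 percentage points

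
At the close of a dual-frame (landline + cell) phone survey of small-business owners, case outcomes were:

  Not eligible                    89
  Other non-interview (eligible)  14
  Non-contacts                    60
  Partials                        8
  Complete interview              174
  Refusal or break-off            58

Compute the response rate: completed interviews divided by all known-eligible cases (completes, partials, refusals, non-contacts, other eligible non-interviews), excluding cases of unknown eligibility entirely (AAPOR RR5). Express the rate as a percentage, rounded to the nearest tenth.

Numerator: 174
Base: 174 + 8 + 58 + 60 + 14 = 314
RR5 = 174 / 314 = 0.5541

55.4%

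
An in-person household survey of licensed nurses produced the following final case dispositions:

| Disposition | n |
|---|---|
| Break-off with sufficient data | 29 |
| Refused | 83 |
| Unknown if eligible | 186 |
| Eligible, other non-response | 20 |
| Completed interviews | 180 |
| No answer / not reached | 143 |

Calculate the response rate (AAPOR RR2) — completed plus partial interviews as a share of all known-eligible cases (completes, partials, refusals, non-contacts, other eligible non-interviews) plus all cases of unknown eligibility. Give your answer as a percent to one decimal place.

Top = 180 + 29 = 209
Denominator = 180 + 29 + 83 + 143 + 20 + 186 = 641
RR2 = 209 / 641 = 0.3261

32.6%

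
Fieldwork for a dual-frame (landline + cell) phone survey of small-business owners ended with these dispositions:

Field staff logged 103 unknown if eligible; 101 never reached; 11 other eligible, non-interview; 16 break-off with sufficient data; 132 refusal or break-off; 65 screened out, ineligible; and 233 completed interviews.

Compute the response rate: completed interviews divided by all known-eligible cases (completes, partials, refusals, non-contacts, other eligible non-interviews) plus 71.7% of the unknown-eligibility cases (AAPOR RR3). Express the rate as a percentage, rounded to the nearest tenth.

41.1%

Top: 233
Determined eligible: 233 + 16 + 132 + 101 + 11 = 493
Estimated eligible among unknowns: 0.7170 × 103 = 73.85
Denominator: 493 + 73.85 = 566.85
RR3 = 233 / 566.85 = 0.4110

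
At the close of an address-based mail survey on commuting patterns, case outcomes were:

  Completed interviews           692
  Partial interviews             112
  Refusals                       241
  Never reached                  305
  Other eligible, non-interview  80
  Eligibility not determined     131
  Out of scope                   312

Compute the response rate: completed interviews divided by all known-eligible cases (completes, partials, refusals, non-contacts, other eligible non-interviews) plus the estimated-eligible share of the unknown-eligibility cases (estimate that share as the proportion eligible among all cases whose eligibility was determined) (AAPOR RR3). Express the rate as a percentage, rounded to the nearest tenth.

45.0%

Numerator: 692
Known eligible: 692 + 112 + 241 + 305 + 80 = 1430
e = 1430 / (1430 + 312) = 1430 / 1742 = 0.8209
e × U: 0.8209 × 131 = 107.54
Base: 1430 + 107.54 = 1537.54
RR3 = 692 / 1537.54 = 0.4501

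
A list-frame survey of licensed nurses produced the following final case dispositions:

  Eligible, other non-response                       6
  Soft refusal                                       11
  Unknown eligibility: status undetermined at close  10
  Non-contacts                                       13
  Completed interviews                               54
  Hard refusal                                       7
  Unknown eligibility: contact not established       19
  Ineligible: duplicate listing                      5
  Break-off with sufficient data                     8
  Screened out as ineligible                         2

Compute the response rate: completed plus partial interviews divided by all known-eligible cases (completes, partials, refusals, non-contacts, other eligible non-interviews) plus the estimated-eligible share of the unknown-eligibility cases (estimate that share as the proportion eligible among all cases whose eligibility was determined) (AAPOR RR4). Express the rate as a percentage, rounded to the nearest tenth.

49.2%

Refusal or break-off = 7 + 11 = 18
Eligibility not determined = 19 + 10 = 29
Out of scope = 2 + 5 = 7
Numerator → 54 + 8 = 62
Determined eligible → 54 + 8 + 18 + 13 + 6 = 99
e = 99 / (99 + 7) = 99 / 106 = 0.9340
e × U → 0.9340 × 29 = 27.09
Denominator → 99 + 27.09 = 126.09
RR4 = 62 / 126.09 = 0.4917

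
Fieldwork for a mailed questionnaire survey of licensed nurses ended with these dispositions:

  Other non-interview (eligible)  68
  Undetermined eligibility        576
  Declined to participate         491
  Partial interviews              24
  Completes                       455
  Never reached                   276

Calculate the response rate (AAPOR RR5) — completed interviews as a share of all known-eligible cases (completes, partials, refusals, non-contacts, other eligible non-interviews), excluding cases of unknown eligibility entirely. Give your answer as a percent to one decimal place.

Num: 455
Denominator: 455 + 24 + 491 + 276 + 68 = 1314
RR5 = 455 / 1314 = 0.3463

34.6%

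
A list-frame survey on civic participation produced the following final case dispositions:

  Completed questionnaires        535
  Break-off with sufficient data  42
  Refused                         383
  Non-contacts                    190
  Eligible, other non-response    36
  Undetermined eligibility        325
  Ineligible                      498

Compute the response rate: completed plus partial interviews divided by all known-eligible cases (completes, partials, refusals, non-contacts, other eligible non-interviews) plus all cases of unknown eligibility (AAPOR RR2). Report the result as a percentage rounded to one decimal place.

Num: 535 + 42 = 577
Denom: 535 + 42 + 383 + 190 + 36 + 325 = 1511
RR2 = 577 / 1511 = 0.3819

38.2%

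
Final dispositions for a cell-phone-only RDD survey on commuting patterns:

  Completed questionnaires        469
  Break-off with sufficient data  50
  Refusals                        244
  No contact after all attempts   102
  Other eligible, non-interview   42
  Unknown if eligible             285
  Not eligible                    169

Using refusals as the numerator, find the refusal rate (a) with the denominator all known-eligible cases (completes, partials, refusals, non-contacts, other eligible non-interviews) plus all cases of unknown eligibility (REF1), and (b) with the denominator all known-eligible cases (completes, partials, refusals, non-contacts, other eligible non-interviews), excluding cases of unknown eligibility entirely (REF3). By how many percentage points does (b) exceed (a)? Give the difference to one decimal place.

6.4

Numerator = 244
Denom = 469 + 50 + 244 + 102 + 42 + 285 = 1192
REF1 = 244 / 1192 = 0.2047
Denom = 469 + 50 + 244 + 102 + 42 = 907
REF3 = 244 / 907 = 0.2690
Difference = 26.90 − 20.47 = 6.43 percentage points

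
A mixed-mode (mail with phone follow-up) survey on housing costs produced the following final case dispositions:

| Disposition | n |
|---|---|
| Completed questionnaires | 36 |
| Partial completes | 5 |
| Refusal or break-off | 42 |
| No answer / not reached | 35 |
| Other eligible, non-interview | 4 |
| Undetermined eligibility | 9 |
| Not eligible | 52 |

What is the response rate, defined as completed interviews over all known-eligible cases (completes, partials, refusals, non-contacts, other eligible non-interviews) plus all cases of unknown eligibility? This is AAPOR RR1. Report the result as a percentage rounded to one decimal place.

Num: 36
Denominator: 36 + 5 + 42 + 35 + 4 + 9 = 131
RR1 = 36 / 131 = 0.2748

27.5%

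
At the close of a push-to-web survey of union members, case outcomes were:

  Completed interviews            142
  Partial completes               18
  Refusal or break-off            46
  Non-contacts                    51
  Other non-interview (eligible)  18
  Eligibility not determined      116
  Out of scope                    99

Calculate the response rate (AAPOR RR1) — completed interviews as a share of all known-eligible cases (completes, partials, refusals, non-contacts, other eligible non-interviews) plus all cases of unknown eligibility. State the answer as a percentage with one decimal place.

36.3%

Numerator = 142
Denominator = 142 + 18 + 46 + 51 + 18 + 116 = 391
RR1 = 142 / 391 = 0.3632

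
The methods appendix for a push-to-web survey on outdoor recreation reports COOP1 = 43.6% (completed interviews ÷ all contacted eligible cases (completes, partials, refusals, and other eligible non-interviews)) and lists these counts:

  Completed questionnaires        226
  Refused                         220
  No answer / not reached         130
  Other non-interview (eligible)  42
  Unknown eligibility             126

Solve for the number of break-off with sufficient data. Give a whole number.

30

COOP1 = 226 / D = 0.436
D = 226 / 0.436 = 518.3
Other denominator terms total 488
break-off with sufficient data = 518.3 − 488 ≈ 30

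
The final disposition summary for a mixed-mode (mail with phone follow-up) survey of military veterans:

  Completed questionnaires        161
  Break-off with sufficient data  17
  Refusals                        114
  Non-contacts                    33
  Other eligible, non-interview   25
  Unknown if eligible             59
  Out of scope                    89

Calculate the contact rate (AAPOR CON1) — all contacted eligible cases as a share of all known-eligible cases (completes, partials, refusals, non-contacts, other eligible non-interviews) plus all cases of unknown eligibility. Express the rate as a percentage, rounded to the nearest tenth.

Numerator = 161 + 17 + 114 + 25 = 317
Base = 161 + 17 + 114 + 33 + 25 + 59 = 409
CON1 = 317 / 409 = 0.7751

77.5%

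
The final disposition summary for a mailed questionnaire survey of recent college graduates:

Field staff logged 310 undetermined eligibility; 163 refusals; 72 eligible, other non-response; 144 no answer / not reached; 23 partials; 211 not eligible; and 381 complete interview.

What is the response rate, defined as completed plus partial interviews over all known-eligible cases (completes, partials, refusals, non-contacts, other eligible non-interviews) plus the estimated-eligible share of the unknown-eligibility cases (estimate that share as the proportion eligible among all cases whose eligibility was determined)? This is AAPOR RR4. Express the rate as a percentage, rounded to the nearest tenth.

39.3%

Numerator → 381 + 23 = 404
Eligible (known) → 381 + 23 + 163 + 144 + 72 = 783
e = 783 / (783 + 211) = 783 / 994 = 0.7877
e × U → 0.7877 × 310 = 244.19
Denom → 783 + 244.19 = 1027.19
RR4 = 404 / 1027.19 = 0.3933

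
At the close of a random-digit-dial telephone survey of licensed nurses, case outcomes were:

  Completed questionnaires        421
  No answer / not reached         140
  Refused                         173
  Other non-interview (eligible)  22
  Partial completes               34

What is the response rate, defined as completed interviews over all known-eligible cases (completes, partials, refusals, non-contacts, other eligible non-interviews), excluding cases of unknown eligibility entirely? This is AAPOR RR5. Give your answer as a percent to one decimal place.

53.3%

Top = 421
Denominator = 421 + 34 + 173 + 140 + 22 = 790
RR5 = 421 / 790 = 0.5329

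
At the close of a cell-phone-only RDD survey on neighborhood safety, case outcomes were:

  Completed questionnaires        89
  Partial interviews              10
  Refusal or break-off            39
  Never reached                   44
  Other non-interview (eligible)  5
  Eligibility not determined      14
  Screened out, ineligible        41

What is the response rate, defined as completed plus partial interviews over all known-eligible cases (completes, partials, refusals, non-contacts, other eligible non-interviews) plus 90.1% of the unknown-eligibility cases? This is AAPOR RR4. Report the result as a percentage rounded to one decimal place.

Top: 89 + 10 = 99
Determined eligible: 89 + 10 + 39 + 44 + 5 = 187
Estimated eligible among unknowns: 0.9010 × 14 = 12.61
Denominator: 187 + 12.61 = 199.61
RR4 = 99 / 199.61 = 0.4960

49.6%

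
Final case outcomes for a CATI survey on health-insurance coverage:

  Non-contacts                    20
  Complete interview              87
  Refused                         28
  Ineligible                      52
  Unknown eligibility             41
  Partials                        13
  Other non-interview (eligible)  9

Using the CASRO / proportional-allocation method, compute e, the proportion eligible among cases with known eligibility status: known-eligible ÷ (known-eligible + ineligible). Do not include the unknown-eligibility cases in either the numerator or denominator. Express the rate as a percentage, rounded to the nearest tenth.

75.1%

Determined eligible: 87 + 13 + 28 + 20 + 9 = 157
e = 157 / (157 + 52) = 157 / 209 = 0.7512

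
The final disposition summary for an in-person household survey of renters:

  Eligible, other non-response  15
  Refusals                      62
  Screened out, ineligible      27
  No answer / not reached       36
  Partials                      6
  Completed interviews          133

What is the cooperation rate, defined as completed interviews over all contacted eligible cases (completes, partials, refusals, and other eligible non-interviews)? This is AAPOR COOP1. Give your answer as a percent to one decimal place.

61.6%

Numerator = 133
Denom = 133 + 6 + 62 + 15 = 216
COOP1 = 133 / 216 = 0.6157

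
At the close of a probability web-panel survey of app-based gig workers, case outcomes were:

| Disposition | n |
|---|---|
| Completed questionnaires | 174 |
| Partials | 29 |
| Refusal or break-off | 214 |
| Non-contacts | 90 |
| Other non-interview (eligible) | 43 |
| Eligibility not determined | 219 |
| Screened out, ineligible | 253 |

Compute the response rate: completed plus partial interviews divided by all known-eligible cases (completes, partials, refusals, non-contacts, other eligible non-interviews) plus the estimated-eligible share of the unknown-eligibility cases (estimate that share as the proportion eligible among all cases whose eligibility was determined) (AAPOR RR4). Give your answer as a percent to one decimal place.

29.0%

Num → 174 + 29 = 203
Determined eligible → 174 + 29 + 214 + 90 + 43 = 550
e = 550 / (550 + 253) = 550 / 803 = 0.6849
Eligible share of unknowns → 0.6849 × 219 = 149.99
Denominator → 550 + 149.99 = 699.99
RR4 = 203 / 699.99 = 0.2900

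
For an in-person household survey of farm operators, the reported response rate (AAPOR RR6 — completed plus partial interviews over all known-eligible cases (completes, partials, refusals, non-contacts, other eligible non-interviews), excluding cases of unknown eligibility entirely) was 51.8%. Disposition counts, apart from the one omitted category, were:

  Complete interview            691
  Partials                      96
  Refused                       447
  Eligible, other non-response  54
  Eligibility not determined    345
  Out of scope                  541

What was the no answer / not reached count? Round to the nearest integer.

Top = 691 + 96 = 787
RR6 = 787 / D = 0.518
D = 787 / 0.518 = 1519.3
Other denominator terms total 1288
no answer / not reached = 1519.3 − 1288 ≈ 231

231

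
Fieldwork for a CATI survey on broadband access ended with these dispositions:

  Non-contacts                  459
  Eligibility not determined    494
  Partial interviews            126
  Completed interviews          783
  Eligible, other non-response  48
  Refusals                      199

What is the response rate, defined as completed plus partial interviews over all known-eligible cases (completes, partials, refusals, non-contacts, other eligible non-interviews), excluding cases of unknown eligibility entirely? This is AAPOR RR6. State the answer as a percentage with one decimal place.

Top = 783 + 126 = 909
Denominator = 783 + 126 + 199 + 459 + 48 = 1615
RR6 = 909 / 1615 = 0.5628

56.3%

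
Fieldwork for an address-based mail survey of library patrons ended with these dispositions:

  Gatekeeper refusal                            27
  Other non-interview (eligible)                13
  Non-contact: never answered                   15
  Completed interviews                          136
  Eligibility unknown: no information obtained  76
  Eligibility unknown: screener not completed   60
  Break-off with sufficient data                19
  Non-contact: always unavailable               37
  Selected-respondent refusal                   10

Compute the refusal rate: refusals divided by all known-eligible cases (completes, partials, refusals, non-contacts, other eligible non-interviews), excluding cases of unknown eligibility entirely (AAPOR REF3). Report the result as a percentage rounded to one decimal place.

Refusal or break-off = 27 + 10 = 37
No contact after all attempts = 15 + 37 = 52
Eligibility not determined = 60 + 76 = 136
Top: 37
Denom: 136 + 19 + 37 + 52 + 13 = 257
REF3 = 37 / 257 = 0.1440

14.4%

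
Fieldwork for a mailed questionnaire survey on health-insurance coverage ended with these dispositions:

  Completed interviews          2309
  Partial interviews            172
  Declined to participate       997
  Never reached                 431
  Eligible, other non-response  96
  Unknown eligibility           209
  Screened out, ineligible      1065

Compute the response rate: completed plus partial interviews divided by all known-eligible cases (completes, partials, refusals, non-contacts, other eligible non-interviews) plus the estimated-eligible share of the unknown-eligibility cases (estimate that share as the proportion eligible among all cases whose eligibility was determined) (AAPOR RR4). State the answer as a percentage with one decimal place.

Numerator = 2309 + 172 = 2481
Eligible (known) = 2309 + 172 + 997 + 431 + 96 = 4005
e = 4005 / (4005 + 1065) = 4005 / 5070 = 0.7899
e × U = 0.7899 × 209 = 165.09
Base = 4005 + 165.09 = 4170.09
RR4 = 2481 / 4170.09 = 0.5950

59.5%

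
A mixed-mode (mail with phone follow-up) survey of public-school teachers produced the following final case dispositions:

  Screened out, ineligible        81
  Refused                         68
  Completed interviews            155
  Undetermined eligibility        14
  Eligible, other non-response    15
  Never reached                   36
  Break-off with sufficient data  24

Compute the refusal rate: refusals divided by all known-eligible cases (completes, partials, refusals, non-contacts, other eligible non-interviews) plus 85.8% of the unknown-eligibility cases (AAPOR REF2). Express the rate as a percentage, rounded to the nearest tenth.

21.9%

Numerator → 68
Known eligible → 155 + 24 + 68 + 36 + 15 = 298
Estimated eligible among unknowns → 0.8580 × 14 = 12.01
Base → 298 + 12.01 = 310.01
REF2 = 68 / 310.01 = 0.2193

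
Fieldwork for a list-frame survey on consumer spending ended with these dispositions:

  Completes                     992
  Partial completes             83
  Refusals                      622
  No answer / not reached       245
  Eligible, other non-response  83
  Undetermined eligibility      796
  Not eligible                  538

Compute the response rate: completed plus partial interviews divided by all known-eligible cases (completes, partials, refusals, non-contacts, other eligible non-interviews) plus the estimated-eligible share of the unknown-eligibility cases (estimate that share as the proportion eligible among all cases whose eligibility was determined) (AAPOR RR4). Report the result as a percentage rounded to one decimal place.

40.5%

Top: 992 + 83 = 1075
Eligible (known): 992 + 83 + 622 + 245 + 83 = 2025
e = 2025 / (2025 + 538) = 2025 / 2563 = 0.7901
Eligible share of unknowns: 0.7901 × 796 = 628.92
Denom: 2025 + 628.92 = 2653.92
RR4 = 1075 / 2653.92 = 0.4051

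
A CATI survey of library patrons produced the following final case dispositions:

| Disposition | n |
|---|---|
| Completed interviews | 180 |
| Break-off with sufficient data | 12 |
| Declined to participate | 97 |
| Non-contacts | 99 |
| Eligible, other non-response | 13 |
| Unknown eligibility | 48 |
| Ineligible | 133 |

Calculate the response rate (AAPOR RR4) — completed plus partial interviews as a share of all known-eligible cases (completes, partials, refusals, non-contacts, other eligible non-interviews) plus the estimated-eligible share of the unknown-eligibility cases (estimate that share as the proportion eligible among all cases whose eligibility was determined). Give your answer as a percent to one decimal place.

43.9%

Numerator = 180 + 12 = 192
Eligible (known) = 180 + 12 + 97 + 99 + 13 = 401
e = 401 / (401 + 133) = 401 / 534 = 0.7509
Estimated eligible among unknowns = 0.7509 × 48 = 36.04
Base = 401 + 36.04 = 437.04
RR4 = 192 / 437.04 = 0.4393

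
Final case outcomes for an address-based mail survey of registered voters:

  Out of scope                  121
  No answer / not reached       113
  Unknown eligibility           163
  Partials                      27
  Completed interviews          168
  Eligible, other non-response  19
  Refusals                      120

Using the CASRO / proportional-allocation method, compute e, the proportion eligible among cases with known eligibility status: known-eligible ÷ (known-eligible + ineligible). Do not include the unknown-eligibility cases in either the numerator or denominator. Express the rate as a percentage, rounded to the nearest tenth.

78.7%

Known eligible = 168 + 27 + 120 + 113 + 19 = 447
e = 447 / (447 + 121) = 447 / 568 = 0.7870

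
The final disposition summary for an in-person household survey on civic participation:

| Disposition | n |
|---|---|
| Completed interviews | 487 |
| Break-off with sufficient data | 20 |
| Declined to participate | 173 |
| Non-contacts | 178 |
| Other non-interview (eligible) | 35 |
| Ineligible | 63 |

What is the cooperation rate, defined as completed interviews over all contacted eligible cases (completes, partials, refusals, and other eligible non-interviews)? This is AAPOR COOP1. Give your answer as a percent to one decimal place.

68.1%

Num → 487
Base → 487 + 20 + 173 + 35 = 715
COOP1 = 487 / 715 = 0.6811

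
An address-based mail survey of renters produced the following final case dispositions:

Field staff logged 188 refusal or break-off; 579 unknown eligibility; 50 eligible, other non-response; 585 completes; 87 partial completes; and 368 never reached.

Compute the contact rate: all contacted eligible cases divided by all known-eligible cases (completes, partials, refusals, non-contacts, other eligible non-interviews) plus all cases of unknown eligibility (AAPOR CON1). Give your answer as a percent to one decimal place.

Numerator → 585 + 87 + 188 + 50 = 910
Denominator → 585 + 87 + 188 + 368 + 50 + 579 = 1857
CON1 = 910 / 1857 = 0.4900

49.0%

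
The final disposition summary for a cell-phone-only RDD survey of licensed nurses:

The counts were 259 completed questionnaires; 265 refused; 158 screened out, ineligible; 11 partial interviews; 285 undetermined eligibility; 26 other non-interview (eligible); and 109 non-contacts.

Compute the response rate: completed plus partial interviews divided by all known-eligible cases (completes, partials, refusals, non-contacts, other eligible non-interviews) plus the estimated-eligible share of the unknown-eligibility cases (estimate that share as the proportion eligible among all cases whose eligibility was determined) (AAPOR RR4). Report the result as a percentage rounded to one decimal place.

Num → 259 + 11 = 270
Determined eligible → 259 + 11 + 265 + 109 + 26 = 670
e = 670 / (670 + 158) = 670 / 828 = 0.8092
Eligible share of unknowns → 0.8092 × 285 = 230.62
Denom → 670 + 230.62 = 900.62
RR4 = 270 / 900.62 = 0.2998

30.0%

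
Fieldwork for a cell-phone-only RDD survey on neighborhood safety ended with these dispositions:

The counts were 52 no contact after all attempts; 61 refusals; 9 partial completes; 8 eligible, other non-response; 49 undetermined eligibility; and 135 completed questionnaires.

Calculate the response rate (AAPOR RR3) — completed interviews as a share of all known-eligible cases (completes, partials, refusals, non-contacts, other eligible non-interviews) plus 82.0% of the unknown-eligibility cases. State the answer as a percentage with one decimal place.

Num → 135
Known eligible → 135 + 9 + 61 + 52 + 8 = 265
Estimated eligible among unknowns → 0.8200 × 49 = 40.18
Base → 265 + 40.18 = 305.18
RR3 = 135 / 305.18 = 0.4424

44.2%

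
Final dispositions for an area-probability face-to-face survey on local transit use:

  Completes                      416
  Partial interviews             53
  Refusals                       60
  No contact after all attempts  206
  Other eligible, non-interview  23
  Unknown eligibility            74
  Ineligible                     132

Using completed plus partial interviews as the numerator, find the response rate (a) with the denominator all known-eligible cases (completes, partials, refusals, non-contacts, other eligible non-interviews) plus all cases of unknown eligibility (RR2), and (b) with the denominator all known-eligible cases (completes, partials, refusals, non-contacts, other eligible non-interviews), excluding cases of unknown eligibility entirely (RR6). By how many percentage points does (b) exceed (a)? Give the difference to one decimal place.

Top: 416 + 53 = 469
Denominator: 416 + 53 + 60 + 206 + 23 + 74 = 832
RR2 = 469 / 832 = 0.5637
Denominator: 416 + 53 + 60 + 206 + 23 = 758
RR6 = 469 / 758 = 0.6187
Difference = 61.87 − 56.37 = 5.50 percentage points

5.5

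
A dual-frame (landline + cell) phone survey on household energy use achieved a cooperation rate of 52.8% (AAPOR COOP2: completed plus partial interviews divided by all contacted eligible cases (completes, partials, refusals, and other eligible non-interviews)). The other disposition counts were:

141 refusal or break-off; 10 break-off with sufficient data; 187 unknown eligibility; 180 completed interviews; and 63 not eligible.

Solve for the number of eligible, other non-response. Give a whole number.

Numerator: 180 + 10 = 190
COOP2 = 190 / D = 0.528
D = 190 / 0.528 = 359.8
Other denominator terms total 331
eligible, other non-response = 359.8 − 331 ≈ 29

29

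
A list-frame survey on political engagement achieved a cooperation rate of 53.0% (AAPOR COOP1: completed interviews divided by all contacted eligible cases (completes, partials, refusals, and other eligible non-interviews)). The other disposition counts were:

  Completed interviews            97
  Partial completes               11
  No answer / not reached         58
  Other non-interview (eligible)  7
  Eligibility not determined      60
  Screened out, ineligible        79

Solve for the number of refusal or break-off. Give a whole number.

COOP1 = 97 / D = 0.530
D = 97 / 0.530 = 183.0
Rest of base = 115
refusal or break-off = 183.0 − 115 ≈ 68

68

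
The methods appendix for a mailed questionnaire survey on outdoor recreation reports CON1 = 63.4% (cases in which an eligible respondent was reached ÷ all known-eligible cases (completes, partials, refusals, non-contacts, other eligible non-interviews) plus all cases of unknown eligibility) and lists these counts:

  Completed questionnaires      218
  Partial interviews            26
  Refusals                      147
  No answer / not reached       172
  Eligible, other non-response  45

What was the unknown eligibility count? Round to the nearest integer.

Top → 218 + 26 + 147 + 45 = 436
CON1 = 436 / D = 0.634
D = 436 / 0.634 = 687.7
Rest of base = 608
unknown eligibility = 687.7 − 608 ≈ 80

80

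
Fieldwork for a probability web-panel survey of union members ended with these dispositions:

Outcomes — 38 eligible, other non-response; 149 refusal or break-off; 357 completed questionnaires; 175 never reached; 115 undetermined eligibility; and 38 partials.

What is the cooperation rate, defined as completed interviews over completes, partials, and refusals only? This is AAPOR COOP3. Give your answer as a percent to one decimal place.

65.6%

Top = 357
Denom = 357 + 38 + 149 = 544
COOP3 = 357 / 544 = 0.6562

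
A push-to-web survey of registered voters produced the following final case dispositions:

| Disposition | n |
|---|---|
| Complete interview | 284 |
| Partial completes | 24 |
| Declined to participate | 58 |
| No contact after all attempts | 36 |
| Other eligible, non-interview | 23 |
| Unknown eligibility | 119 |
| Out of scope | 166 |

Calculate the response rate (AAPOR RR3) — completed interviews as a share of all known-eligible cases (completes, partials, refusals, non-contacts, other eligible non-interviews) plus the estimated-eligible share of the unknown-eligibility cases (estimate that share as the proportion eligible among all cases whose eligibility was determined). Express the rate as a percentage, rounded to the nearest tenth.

Numerator = 284
Determined eligible = 284 + 24 + 58 + 36 + 23 = 425
e = 425 / (425 + 166) = 425 / 591 = 0.7191
Estimated eligible among unknowns = 0.7191 × 119 = 85.57
Base = 425 + 85.57 = 510.57
RR3 = 284 / 510.57 = 0.5562

55.6%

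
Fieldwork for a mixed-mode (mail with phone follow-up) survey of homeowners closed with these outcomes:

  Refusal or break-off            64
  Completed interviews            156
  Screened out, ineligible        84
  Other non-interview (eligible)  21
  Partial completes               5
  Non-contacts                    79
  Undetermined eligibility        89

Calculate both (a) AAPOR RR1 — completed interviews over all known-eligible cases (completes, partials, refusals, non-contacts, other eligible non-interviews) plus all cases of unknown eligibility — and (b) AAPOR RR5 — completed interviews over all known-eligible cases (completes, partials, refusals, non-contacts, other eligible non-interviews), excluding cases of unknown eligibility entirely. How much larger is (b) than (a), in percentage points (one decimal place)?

10.3

Top → 156
Denominator → 156 + 5 + 64 + 79 + 21 + 89 = 414
RR1 = 156 / 414 = 0.3768
Denominator → 156 + 5 + 64 + 79 + 21 = 325
RR5 = 156 / 325 = 0.4800
Difference = 48.00 − 37.68 = 10.32 percentage points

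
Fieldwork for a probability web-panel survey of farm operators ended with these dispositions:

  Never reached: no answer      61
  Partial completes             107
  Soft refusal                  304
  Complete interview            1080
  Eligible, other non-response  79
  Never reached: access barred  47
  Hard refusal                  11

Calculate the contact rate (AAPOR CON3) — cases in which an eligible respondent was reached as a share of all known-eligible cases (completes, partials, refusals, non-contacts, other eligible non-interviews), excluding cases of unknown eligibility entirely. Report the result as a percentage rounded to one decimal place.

Refusal or break-off = 11 + 304 = 315
No answer / not reached = 61 + 47 = 108
Numerator = 1080 + 107 + 315 + 79 = 1581
Base = 1080 + 107 + 315 + 108 + 79 = 1689
CON3 = 1581 / 1689 = 0.9361

93.6%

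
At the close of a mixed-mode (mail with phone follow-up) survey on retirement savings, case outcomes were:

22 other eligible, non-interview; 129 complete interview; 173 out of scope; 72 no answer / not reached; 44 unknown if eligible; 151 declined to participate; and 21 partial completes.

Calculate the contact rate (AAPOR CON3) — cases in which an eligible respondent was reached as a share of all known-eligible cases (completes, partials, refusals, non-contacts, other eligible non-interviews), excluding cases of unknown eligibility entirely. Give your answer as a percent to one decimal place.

Numerator: 129 + 21 + 151 + 22 = 323
Denominator: 129 + 21 + 151 + 72 + 22 = 395
CON3 = 323 / 395 = 0.8177

81.8%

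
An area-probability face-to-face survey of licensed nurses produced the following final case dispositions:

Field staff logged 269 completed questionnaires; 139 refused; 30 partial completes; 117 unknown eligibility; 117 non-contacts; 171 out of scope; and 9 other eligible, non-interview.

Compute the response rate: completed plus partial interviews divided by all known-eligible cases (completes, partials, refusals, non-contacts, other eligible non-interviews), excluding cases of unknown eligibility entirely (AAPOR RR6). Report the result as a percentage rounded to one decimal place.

53.0%

Num → 269 + 30 = 299
Base → 269 + 30 + 139 + 117 + 9 = 564
RR6 = 299 / 564 = 0.5301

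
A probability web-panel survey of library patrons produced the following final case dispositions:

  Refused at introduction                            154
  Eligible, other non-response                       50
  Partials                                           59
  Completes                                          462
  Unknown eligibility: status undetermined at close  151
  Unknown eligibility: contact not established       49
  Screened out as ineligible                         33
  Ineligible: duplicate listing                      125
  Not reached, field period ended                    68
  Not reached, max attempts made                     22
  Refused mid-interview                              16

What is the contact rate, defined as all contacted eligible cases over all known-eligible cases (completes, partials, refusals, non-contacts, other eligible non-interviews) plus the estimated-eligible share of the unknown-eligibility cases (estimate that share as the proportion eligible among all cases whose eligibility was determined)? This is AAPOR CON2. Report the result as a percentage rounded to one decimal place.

74.2%

Refusals = 154 + 16 = 170
Never reached = 68 + 22 = 90
Undetermined eligibility = 49 + 151 = 200
Not eligible = 33 + 125 = 158
Top = 462 + 59 + 170 + 50 = 741
Eligible (known) = 462 + 59 + 170 + 90 + 50 = 831
e = 831 / (831 + 158) = 831 / 989 = 0.8402
Estimated eligible among unknowns = 0.8402 × 200 = 168.04
Base = 831 + 168.04 = 999.04
CON2 = 741 / 999.04 = 0.7417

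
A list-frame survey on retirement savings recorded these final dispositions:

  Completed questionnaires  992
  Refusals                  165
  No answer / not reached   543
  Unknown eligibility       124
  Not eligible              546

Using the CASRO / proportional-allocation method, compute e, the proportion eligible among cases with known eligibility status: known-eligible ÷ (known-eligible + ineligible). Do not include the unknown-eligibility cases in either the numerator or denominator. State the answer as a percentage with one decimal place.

Known eligible → 992 + 165 + 543 = 1700
e = 1700 / (1700 + 546) = 1700 / 2246 = 0.7569

75.7%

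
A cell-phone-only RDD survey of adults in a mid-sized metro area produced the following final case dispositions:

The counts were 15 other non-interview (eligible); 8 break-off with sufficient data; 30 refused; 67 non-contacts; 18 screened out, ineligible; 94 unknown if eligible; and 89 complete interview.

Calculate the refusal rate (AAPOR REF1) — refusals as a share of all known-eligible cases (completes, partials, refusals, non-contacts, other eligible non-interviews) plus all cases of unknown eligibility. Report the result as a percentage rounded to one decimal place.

Top: 30
Denom: 89 + 8 + 30 + 67 + 15 + 94 = 303
REF1 = 30 / 303 = 0.0990

9.9%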